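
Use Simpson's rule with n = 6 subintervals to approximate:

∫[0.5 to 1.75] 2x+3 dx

f(x) = 2x+3
a = 0.5, b = 1.75, n = 6
h = (b - a)/n = 0.208333

Simpson's rule: (h/3)[f(x₀) + 4f(x₁) + 2f(x₂) + ... + f(xₙ)]

x_0 = 0.5000, f(x_0) = 4.000000, coefficient = 1
x_1 = 0.7083, f(x_1) = 4.416667, coefficient = 4
x_2 = 0.9167, f(x_2) = 4.833333, coefficient = 2
x_3 = 1.1250, f(x_3) = 5.250000, coefficient = 4
x_4 = 1.3333, f(x_4) = 5.666667, coefficient = 2
x_5 = 1.5417, f(x_5) = 6.083333, coefficient = 4
x_6 = 1.7500, f(x_6) = 6.500000, coefficient = 1

I ≈ (0.208333/3) × 94.500000 = 6.562500
Exact value: 6.562500
Error: 0.000000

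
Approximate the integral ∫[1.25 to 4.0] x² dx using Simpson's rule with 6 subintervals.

f(x) = x²
a = 1.25, b = 4.0, n = 6
h = (b - a)/n = 0.458333

Simpson's rule: (h/3)[f(x₀) + 4f(x₁) + 2f(x₂) + ... + f(xₙ)]

x_0 = 1.2500, f(x_0) = 1.562500, coefficient = 1
x_1 = 1.7083, f(x_1) = 2.918403, coefficient = 4
x_2 = 2.1667, f(x_2) = 4.694444, coefficient = 2
x_3 = 2.6250, f(x_3) = 6.890625, coefficient = 4
x_4 = 3.0833, f(x_4) = 9.506944, coefficient = 2
x_5 = 3.5417, f(x_5) = 12.543403, coefficient = 4
x_6 = 4.0000, f(x_6) = 16.000000, coefficient = 1

I ≈ (0.458333/3) × 135.375000 = 20.682292
Exact value: 20.682292
Error: 0.000000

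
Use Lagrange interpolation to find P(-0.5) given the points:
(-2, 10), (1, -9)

Lagrange interpolation formula:
P(x) = Σ yᵢ × Lᵢ(x)
where Lᵢ(x) = Π_{j≠i} (x - xⱼ)/(xᵢ - xⱼ)

L_0(-0.5) = (-0.5 - 1)/(-2 - 1) = 0.500000
L_1(-0.5) = (-0.5 - (-2))/(1 - (-2)) = 0.500000

P(-0.5) = 10×L_0(-0.5) + (-9)×L_1(-0.5)
P(-0.5) = 0.500000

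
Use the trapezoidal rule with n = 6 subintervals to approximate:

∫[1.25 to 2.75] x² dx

f(x) = x²
a = 1.25, b = 2.75, n = 6
h = (b - a)/n = 0.250000

Trapezoidal rule: (h/2)[f(x₀) + 2f(x₁) + 2f(x₂) + ... + f(xₙ)]

x_0 = 1.2500, f(x_0) = 1.562500, coefficient = 1
x_1 = 1.5000, f(x_1) = 2.250000, coefficient = 2
x_2 = 1.7500, f(x_2) = 3.062500, coefficient = 2
x_3 = 2.0000, f(x_3) = 4.000000, coefficient = 2
x_4 = 2.2500, f(x_4) = 5.062500, coefficient = 2
x_5 = 2.5000, f(x_5) = 6.250000, coefficient = 2
x_6 = 2.7500, f(x_6) = 7.562500, coefficient = 1

I ≈ (0.250000/2) × 50.375000 = 6.296875
Exact value: 6.281250
Error: 0.015625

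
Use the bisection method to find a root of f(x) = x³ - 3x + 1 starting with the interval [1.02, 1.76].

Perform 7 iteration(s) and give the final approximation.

f(x) = x³ - 3x + 1
Initial interval: [1.02, 1.76]

Iteration 1:
  c_1 = (1.020000 + 1.760000)/2 = 1.390000
  f(c_1) = f(1.390000) = -0.484381
  f(a) × f(c) ≥ 0, new interval: [1.390000, 1.760000]
Iteration 2:
  c_2 = (1.390000 + 1.760000)/2 = 1.575000
  f(c_2) = f(1.575000) = 0.181984
  f(a) × f(c) < 0, new interval: [1.390000, 1.575000]
Iteration 3:
  c_3 = (1.390000 + 1.575000)/2 = 1.482500
  f(c_3) = f(1.482500) = -0.189252
  f(a) × f(c) ≥ 0, new interval: [1.482500, 1.575000]
Iteration 4:
  c_4 = (1.482500 + 1.575000)/2 = 1.528750
  f(c_4) = f(1.528750) = -0.013444
  f(a) × f(c) ≥ 0, new interval: [1.528750, 1.575000]
Iteration 5:
  c_5 = (1.528750 + 1.575000)/2 = 1.551875
  f(c_5) = f(1.551875) = 0.081780
  f(a) × f(c) < 0, new interval: [1.528750, 1.551875]
Iteration 6:
  c_6 = (1.528750 + 1.551875)/2 = 1.540313
  f(c_6) = f(1.540313) = 0.033550
  f(a) × f(c) < 0, new interval: [1.528750, 1.540313]
Iteration 7:
  c_7 = (1.528750 + 1.540313)/2 = 1.534531
  f(c_7) = f(1.534531) = 0.009899
  f(a) × f(c) < 0, new interval: [1.528750, 1.534531]

After 7 iteration(s), the approximation is c_7 = 1.534531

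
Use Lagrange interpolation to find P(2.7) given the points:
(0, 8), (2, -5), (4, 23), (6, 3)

Lagrange interpolation formula:
P(x) = Σ yᵢ × Lᵢ(x)
where Lᵢ(x) = Π_{j≠i} (x - xⱼ)/(xᵢ - xⱼ)

L_0(2.7) = (2.7 - 2)/(0 - 2) × (2.7 - 4)/(0 - 4) × (2.7 - 6)/(0 - 6) = -0.062563
L_1(2.7) = (2.7 - 0)/(2 - 0) × (2.7 - 4)/(2 - 4) × (2.7 - 6)/(2 - 6) = 0.723937
L_2(2.7) = (2.7 - 0)/(4 - 0) × (2.7 - 2)/(4 - 2) × (2.7 - 6)/(4 - 6) = 0.389813
L_3(2.7) = (2.7 - 0)/(6 - 0) × (2.7 - 2)/(6 - 2) × (2.7 - 4)/(6 - 4) = -0.051188

P(2.7) = 8×L_0(2.7) + (-5)×L_1(2.7) + 23×L_2(2.7) + 3×L_3(2.7)
P(2.7) = 4.691938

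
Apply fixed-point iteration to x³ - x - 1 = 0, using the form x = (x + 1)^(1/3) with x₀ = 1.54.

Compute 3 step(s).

Equation: x³ - x - 1 = 0
Fixed-point form: x = (x + 1)^(1/3)
x₀ = 1.54

x_1 = g(1.540000) = 1.364409
x_2 = g(1.364409) = 1.332215
x_3 = g(1.332215) = 1.326140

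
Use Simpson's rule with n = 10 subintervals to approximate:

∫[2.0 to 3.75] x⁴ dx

f(x) = x⁴
a = 2.0, b = 3.75, n = 10
h = (b - a)/n = 0.175000

Simpson's rule: (h/3)[f(x₀) + 4f(x₁) + 2f(x₂) + ... + f(xₙ)]

x_0 = 2.0000, f(x_0) = 16.000000, coefficient = 1
x_1 = 2.1750, f(x_1) = 22.378813, coefficient = 4
x_2 = 2.3500, f(x_2) = 30.498006, coefficient = 2
x_3 = 2.5250, f(x_3) = 40.648594, coefficient = 4
x_4 = 2.7000, f(x_4) = 53.144100, coefficient = 2
x_5 = 2.8750, f(x_5) = 68.320557, coefficient = 4
x_6 = 3.0500, f(x_6) = 86.536506, coefficient = 2
x_7 = 3.2250, f(x_7) = 108.173000, coefficient = 4
x_8 = 3.4000, f(x_8) = 133.633600, coefficient = 2
x_9 = 3.5750, f(x_9) = 163.344375, coefficient = 4
x_10 = 3.7500, f(x_10) = 197.753906, coefficient = 1

I ≈ (0.175000/3) × 2432.839689 = 141.915649
Exact value: 141.915430
Error: 0.000219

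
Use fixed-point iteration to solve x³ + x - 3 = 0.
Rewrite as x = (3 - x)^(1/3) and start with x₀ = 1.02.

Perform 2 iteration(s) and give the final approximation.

Equation: x³ + x - 3 = 0
Fixed-point form: x = (3 - x)^(1/3)
x₀ = 1.02

x_1 = g(1.020000) = 1.255707
x_2 = g(1.255707) = 1.203760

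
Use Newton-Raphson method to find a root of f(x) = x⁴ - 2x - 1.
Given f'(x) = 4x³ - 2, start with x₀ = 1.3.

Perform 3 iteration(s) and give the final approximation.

f(x) = x⁴ - 2x - 1
f'(x) = 4x³ - 2
x₀ = 1.3

Newton-Raphson formula: x_{n+1} = x_n - f(x_n)/f'(x_n)

Iteration 1:
  f(1.300000) = -0.743900
  f'(1.300000) = 6.788000
  x_1 = 1.300000 - (-0.743900)/6.788000 = 1.409590
Iteration 2:
  f(1.409590) = 0.128771
  f'(1.409590) = 9.203116
  x_2 = 1.409590 - 0.128771/9.203116 = 1.395598
Iteration 3:
  f(1.395598) = 0.002319
  f'(1.395598) = 8.872799
  x_3 = 1.395598 - 0.002319/8.872799 = 1.395337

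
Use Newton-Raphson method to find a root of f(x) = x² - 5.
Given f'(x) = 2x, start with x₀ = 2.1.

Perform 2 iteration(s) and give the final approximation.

f(x) = x² - 5
f'(x) = 2x
x₀ = 2.1

Newton-Raphson formula: x_{n+1} = x_n - f(x_n)/f'(x_n)

Iteration 1:
  f(2.100000) = -0.590000
  f'(2.100000) = 4.200000
  x_1 = 2.100000 - (-0.590000)/4.200000 = 2.240476
Iteration 2:
  f(2.240476) = 0.019734
  f'(2.240476) = 4.480952
  x_2 = 2.240476 - 0.019734/4.480952 = 2.236072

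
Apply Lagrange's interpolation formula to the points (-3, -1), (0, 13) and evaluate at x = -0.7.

Lagrange interpolation formula:
P(x) = Σ yᵢ × Lᵢ(x)
where Lᵢ(x) = Π_{j≠i} (x - xⱼ)/(xᵢ - xⱼ)

L_0(-0.7) = (-0.7 - 0)/(-3 - 0) = 0.233333
L_1(-0.7) = (-0.7 - (-3))/(0 - (-3)) = 0.766667

P(-0.7) = (-1)×L_0(-0.7) + 13×L_1(-0.7)
P(-0.7) = 9.733333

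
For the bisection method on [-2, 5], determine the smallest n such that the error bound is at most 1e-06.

We need (b-a)/2^n ≤ 1e-06
(5 - (-2))/2^n ≤ 1e-06
7/2^n ≤ 1e-06
2^n ≥ 7000000
n ≥ log₂(7000000) = 22.74
n ≥ 23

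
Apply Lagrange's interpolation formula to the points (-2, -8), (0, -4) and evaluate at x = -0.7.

Lagrange interpolation formula:
P(x) = Σ yᵢ × Lᵢ(x)
where Lᵢ(x) = Π_{j≠i} (x - xⱼ)/(xᵢ - xⱼ)

L_0(-0.7) = (-0.7 - 0)/(-2 - 0) = 0.350000
L_1(-0.7) = (-0.7 - (-2))/(0 - (-2)) = 0.650000

P(-0.7) = (-8)×L_0(-0.7) + (-4)×L_1(-0.7)
P(-0.7) = -5.400000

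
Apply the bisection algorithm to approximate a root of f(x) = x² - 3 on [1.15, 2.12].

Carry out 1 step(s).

f(x) = x² - 3
Initial interval: [1.15, 2.12]

Iteration 1:
  c_1 = (1.150000 + 2.120000)/2 = 1.635000
  f(c_1) = f(1.635000) = -0.326775
  f(a) × f(c) ≥ 0, new interval: [1.635000, 2.120000]

After 1 iteration(s), the approximation is c_1 = 1.635000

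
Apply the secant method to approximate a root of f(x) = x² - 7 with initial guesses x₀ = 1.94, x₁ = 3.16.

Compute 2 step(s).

f(x) = x² - 7
x₀ = 1.94, x₁ = 3.16

Secant formula: x_{n+1} = x_n - f(x_n)(x_n - x_{n-1})/(f(x_n) - f(x_{n-1}))

Iteration 1:
  f(1.940000) = -3.236400
  f(3.160000) = 2.985600
  x_2 = 3.160000 - 2.985600×(3.160000 - 1.940000)/(2.985600 - (-3.236400))
       = 2.574588
Iteration 2:
  f(3.160000) = 2.985600
  f(2.574588) = -0.371495
  x_3 = 2.574588 - (-0.371495)×(2.574588 - 3.160000)/(-0.371495 - 2.985600)
       = 2.639370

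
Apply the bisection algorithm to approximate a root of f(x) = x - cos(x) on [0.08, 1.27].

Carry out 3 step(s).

f(x) = x - cos(x)
Initial interval: [0.08, 1.27]

Iteration 1:
  c_1 = (0.080000 + 1.270000)/2 = 0.675000
  f(c_1) = f(0.675000) = -0.105707
  f(a) × f(c) ≥ 0, new interval: [0.675000, 1.270000]
Iteration 2:
  c_2 = (0.675000 + 1.270000)/2 = 0.972500
  f(c_2) = f(0.972500) = 0.409264
  f(a) × f(c) < 0, new interval: [0.675000, 0.972500]
Iteration 3:
  c_3 = (0.675000 + 0.972500)/2 = 0.823750
  f(c_3) = f(0.823750) = 0.144275
  f(a) × f(c) < 0, new interval: [0.675000, 0.823750]

After 3 iteration(s), the approximation is c_3 = 0.823750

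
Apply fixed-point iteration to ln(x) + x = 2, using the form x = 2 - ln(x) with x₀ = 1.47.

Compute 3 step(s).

Equation: ln(x) + x = 2
Fixed-point form: x = 2 - ln(x)
x₀ = 1.47

x_1 = g(1.470000) = 1.614738
x_2 = g(1.614738) = 1.520828
x_3 = g(1.520828) = 1.580745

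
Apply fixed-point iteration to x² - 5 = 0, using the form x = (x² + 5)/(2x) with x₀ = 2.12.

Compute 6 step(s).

Equation: x² - 5 = 0
Fixed-point form: x = (x² + 5)/(2x)
x₀ = 2.12

x_1 = g(2.120000) = 2.239245
x_2 = g(2.239245) = 2.236070
x_3 = g(2.236070) = 2.236068
x_4 = g(2.236068) = 2.236068
x_5 = g(2.236068) = 2.236068
x_6 = g(2.236068) = 2.236068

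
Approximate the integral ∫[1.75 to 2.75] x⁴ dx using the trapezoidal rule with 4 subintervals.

f(x) = x⁴
a = 1.75, b = 2.75, n = 4
h = (b - a)/n = 0.250000

Trapezoidal rule: (h/2)[f(x₀) + 2f(x₁) + 2f(x₂) + ... + f(xₙ)]

x_0 = 1.7500, f(x_0) = 9.378906, coefficient = 1
x_1 = 2.0000, f(x_1) = 16.000000, coefficient = 2
x_2 = 2.2500, f(x_2) = 25.628906, coefficient = 2
x_3 = 2.5000, f(x_3) = 39.062500, coefficient = 2
x_4 = 2.7500, f(x_4) = 57.191406, coefficient = 1

I ≈ (0.250000/2) × 227.953125 = 28.494141
Exact value: 28.172656
Error: 0.321484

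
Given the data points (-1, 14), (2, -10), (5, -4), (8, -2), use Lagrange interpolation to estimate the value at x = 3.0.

Lagrange interpolation formula:
P(x) = Σ yᵢ × Lᵢ(x)
where Lᵢ(x) = Π_{j≠i} (x - xⱼ)/(xᵢ - xⱼ)

L_0(3.0) = (3.0 - 2)/(-1 - 2) × (3.0 - 5)/(-1 - 5) × (3.0 - 8)/(-1 - 8) = -0.061728
L_1(3.0) = (3.0 - (-1))/(2 - (-1)) × (3.0 - 5)/(2 - 5) × (3.0 - 8)/(2 - 8) = 0.740741
L_2(3.0) = (3.0 - (-1))/(5 - (-1)) × (3.0 - 2)/(5 - 2) × (3.0 - 8)/(5 - 8) = 0.370370
L_3(3.0) = (3.0 - (-1))/(8 - (-1)) × (3.0 - 2)/(8 - 2) × (3.0 - 5)/(8 - 5) = -0.049383

P(3.0) = 14×L_0(3.0) + (-10)×L_1(3.0) + (-4)×L_2(3.0) + (-2)×L_3(3.0)
P(3.0) = -9.654321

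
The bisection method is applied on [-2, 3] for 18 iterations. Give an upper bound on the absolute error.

Bisection error bound: |error| ≤ (b-a)/2^n
|error| ≤ (3 - (-2))/2^18 = 5/2^18
|error| ≤ 0.0000190735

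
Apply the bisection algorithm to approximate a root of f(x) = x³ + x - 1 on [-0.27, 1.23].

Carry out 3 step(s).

f(x) = x³ + x - 1
Initial interval: [-0.27, 1.23]

Iteration 1:
  c_1 = (-0.270000 + 1.230000)/2 = 0.480000
  f(c_1) = f(0.480000) = -0.409408
  f(a) × f(c) ≥ 0, new interval: [0.480000, 1.230000]
Iteration 2:
  c_2 = (0.480000 + 1.230000)/2 = 0.855000
  f(c_2) = f(0.855000) = 0.480026
  f(a) × f(c) < 0, new interval: [0.480000, 0.855000]
Iteration 3:
  c_3 = (0.480000 + 0.855000)/2 = 0.667500
  f(c_3) = f(0.667500) = -0.035091
  f(a) × f(c) ≥ 0, new interval: [0.667500, 0.855000]

After 3 iteration(s), the approximation is c_3 = 0.667500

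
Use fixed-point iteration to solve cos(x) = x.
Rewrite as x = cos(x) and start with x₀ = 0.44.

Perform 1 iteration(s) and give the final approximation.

Equation: cos(x) = x
Fixed-point form: x = cos(x)
x₀ = 0.44

x_1 = g(0.440000) = 0.904752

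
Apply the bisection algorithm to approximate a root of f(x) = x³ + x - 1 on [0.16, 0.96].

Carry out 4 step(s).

f(x) = x³ + x - 1
Initial interval: [0.16, 0.96]

Iteration 1:
  c_1 = (0.160000 + 0.960000)/2 = 0.560000
  f(c_1) = f(0.560000) = -0.264384
  f(a) × f(c) ≥ 0, new interval: [0.560000, 0.960000]
Iteration 2:
  c_2 = (0.560000 + 0.960000)/2 = 0.760000
  f(c_2) = f(0.760000) = 0.198976
  f(a) × f(c) < 0, new interval: [0.560000, 0.760000]
Iteration 3:
  c_3 = (0.560000 + 0.760000)/2 = 0.660000
  f(c_3) = f(0.660000) = -0.052504
  f(a) × f(c) ≥ 0, new interval: [0.660000, 0.760000]
Iteration 4:
  c_4 = (0.660000 + 0.760000)/2 = 0.710000
  f(c_4) = f(0.710000) = 0.067911
  f(a) × f(c) < 0, new interval: [0.660000, 0.710000]

After 4 iteration(s), the approximation is c_4 = 0.710000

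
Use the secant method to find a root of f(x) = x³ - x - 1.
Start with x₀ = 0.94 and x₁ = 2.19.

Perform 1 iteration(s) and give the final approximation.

f(x) = x³ - x - 1
x₀ = 0.94, x₁ = 2.19

Secant formula: x_{n+1} = x_n - f(x_n)(x_n - x_{n-1})/(f(x_n) - f(x_{n-1}))

Iteration 1:
  f(0.940000) = -1.109416
  f(2.190000) = 7.313459
  x_2 = 2.190000 - 7.313459×(2.190000 - 0.940000)/(7.313459 - (-1.109416))
       = 1.104643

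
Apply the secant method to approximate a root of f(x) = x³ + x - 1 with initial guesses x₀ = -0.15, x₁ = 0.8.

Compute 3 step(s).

f(x) = x³ + x - 1
x₀ = -0.15, x₁ = 0.8

Secant formula: x_{n+1} = x_n - f(x_n)(x_n - x_{n-1})/(f(x_n) - f(x_{n-1}))

Iteration 1:
  f(-0.150000) = -1.153375
  f(0.800000) = 0.312000
  x_2 = 0.800000 - 0.312000×(0.800000 - (-0.150000))/(0.312000 - (-1.153375))
       = 0.597731
Iteration 2:
  f(0.800000) = 0.312000
  f(0.597731) = -0.188710
  x_3 = 0.597731 - (-0.188710)×(0.597731 - 0.800000)/(-0.188710 - 0.312000)
       = 0.673963
Iteration 3:
  f(0.597731) = -0.188710
  f(0.673963) = -0.019905
  x_4 = 0.673963 - (-0.019905)×(0.673963 - 0.597731)/(-0.019905 - (-0.188710))
       = 0.682952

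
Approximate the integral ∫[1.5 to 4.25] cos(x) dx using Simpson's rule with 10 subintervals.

f(x) = cos(x)
a = 1.5, b = 4.25, n = 10
h = (b - a)/n = 0.275000

Simpson's rule: (h/3)[f(x₀) + 4f(x₁) + 2f(x₂) + ... + f(xₙ)]

x_0 = 1.5000, f(x_0) = 0.070737, coefficient = 1
x_1 = 1.7750, f(x_1) = -0.202787, coefficient = 4
x_2 = 2.0500, f(x_2) = -0.461073, coefficient = 2
x_3 = 2.3250, f(x_3) = -0.684709, coefficient = 4
x_4 = 2.6000, f(x_4) = -0.856889, coefficient = 2
x_5 = 2.8750, f(x_5) = -0.964674, coefficient = 4
x_6 = 3.1500, f(x_6) = -0.999965, coefficient = 2
x_7 = 3.4250, f(x_7) = -0.960108, coefficient = 4
x_8 = 3.7000, f(x_8) = -0.848100, coefficient = 2
x_9 = 3.9750, f(x_9) = -0.672357, coefficient = 4
x_10 = 4.2500, f(x_10) = -0.446087, coefficient = 1

I ≈ (0.275000/3) × -20.645946 = -1.892545
Exact value: -1.892484
Error: 0.000061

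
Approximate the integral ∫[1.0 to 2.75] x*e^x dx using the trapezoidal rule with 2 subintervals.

f(x) = x*e^x
a = 1.0, b = 2.75, n = 2
h = (b - a)/n = 0.875000

Trapezoidal rule: (h/2)[f(x₀) + 2f(x₁) + 2f(x₂) + ... + f(xₙ)]

x_0 = 1.0000, f(x_0) = 2.718282, coefficient = 1
x_1 = 1.8750, f(x_1) = 12.226536, coefficient = 2
x_2 = 2.7500, f(x_2) = 43.017238, coefficient = 1

I ≈ (0.875000/2) × 70.188591 = 30.707509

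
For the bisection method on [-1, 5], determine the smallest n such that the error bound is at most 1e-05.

We need (b-a)/2^n ≤ 1e-05
(5 - (-1))/2^n ≤ 1e-05
6/2^n ≤ 1e-05
2^n ≥ 600000
n ≥ log₂(600000) = 19.19
n ≥ 20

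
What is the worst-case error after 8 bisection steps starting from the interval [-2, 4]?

Bisection error bound: |error| ≤ (b-a)/2^n
|error| ≤ (4 - (-2))/2^8 = 6/2^8
|error| ≤ 0.0234375000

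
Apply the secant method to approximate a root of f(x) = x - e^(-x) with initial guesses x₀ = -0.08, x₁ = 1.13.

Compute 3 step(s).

f(x) = x - e^(-x)
x₀ = -0.08, x₁ = 1.13

Secant formula: x_{n+1} = x_n - f(x_n)(x_n - x_{n-1})/(f(x_n) - f(x_{n-1}))

Iteration 1:
  f(-0.080000) = -1.163287
  f(1.130000) = 0.806967
  x_2 = 1.130000 - 0.806967×(1.130000 - (-0.080000))/(0.806967 - (-1.163287))
       = 0.634414
Iteration 2:
  f(1.130000) = 0.806967
  f(0.634414) = 0.104168
  x_3 = 0.634414 - 0.104168×(0.634414 - 1.130000)/(0.104168 - 0.806967)
       = 0.560959
Iteration 3:
  f(0.634414) = 0.104168
  f(0.560959) = -0.009703
  x_4 = 0.560959 - (-0.009703)×(0.560959 - 0.634414)/(-0.009703 - 0.104168)
       = 0.567218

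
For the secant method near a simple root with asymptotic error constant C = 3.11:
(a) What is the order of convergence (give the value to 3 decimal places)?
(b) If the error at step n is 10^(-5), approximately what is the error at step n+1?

(a) Secant method has superlinear convergence with order φ = (1+√5)/2 ≈ 1.618.
    This means |e_{n+1}| ≈ C|e_n|^1.618.

(b) With |e_n| = 10^(-5) and C = 3.11:
    |e_{n+1}| ≈ 3.11 × (10^(-5))^1.618 = 3.11 × 10^(-8.09)

(a) ≈ 1.618 (golden ratio); (b) |e_{n+1}| ≈ 2.527e-08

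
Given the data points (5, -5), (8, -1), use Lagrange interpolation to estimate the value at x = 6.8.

Lagrange interpolation formula:
P(x) = Σ yᵢ × Lᵢ(x)
where Lᵢ(x) = Π_{j≠i} (x - xⱼ)/(xᵢ - xⱼ)

L_0(6.8) = (6.8 - 8)/(5 - 8) = 0.400000
L_1(6.8) = (6.8 - 5)/(8 - 5) = 0.600000

P(6.8) = (-5)×L_0(6.8) + (-1)×L_1(6.8)
P(6.8) = -2.600000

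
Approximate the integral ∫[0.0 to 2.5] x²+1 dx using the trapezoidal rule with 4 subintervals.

f(x) = x²+1
a = 0.0, b = 2.5, n = 4
h = (b - a)/n = 0.625000

Trapezoidal rule: (h/2)[f(x₀) + 2f(x₁) + 2f(x₂) + ... + f(xₙ)]

x_0 = 0.0000, f(x_0) = 1.000000, coefficient = 1
x_1 = 0.6250, f(x_1) = 1.390625, coefficient = 2
x_2 = 1.2500, f(x_2) = 2.562500, coefficient = 2
x_3 = 1.8750, f(x_3) = 4.515625, coefficient = 2
x_4 = 2.5000, f(x_4) = 7.250000, coefficient = 1

I ≈ (0.625000/2) × 25.187500 = 7.871094
Exact value: 7.708333
Error: 0.162760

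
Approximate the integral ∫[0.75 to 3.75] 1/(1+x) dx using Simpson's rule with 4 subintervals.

f(x) = 1/(1+x)
a = 0.75, b = 3.75, n = 4
h = (b - a)/n = 0.750000

Simpson's rule: (h/3)[f(x₀) + 4f(x₁) + 2f(x₂) + ... + f(xₙ)]

x_0 = 0.7500, f(x_0) = 0.571429, coefficient = 1
x_1 = 1.5000, f(x_1) = 0.400000, coefficient = 4
x_2 = 2.2500, f(x_2) = 0.307692, coefficient = 2
x_3 = 3.0000, f(x_3) = 0.250000, coefficient = 4
x_4 = 3.7500, f(x_4) = 0.210526, coefficient = 1

I ≈ (0.750000/3) × 3.997340 = 0.999335
Exact value: 0.998529
Error: 0.000806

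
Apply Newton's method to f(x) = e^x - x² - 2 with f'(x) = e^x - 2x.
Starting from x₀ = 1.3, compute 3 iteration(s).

f(x) = e^x - x² - 2
f'(x) = e^x - 2x
x₀ = 1.3

Newton-Raphson formula: x_{n+1} = x_n - f(x_n)/f'(x_n)

Iteration 1:
  f(1.300000) = -0.020703
  f'(1.300000) = 1.069297
  x_1 = 1.300000 - (-0.020703)/1.069297 = 1.319362
Iteration 2:
  f(1.319362) = 0.000317
  f'(1.319362) = 1.102309
  x_2 = 1.319362 - 0.000317/1.102309 = 1.319074
Iteration 3:
  f(1.319074) = 0.000000
  f'(1.319074) = 1.101808
  x_3 = 1.319074 - 0.000000/1.101808 = 1.319074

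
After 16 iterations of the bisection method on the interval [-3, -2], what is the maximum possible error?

Bisection error bound: |error| ≤ (b-a)/2^n
|error| ≤ (-2 - (-3))/2^16 = 1/2^16
|error| ≤ 0.0000152588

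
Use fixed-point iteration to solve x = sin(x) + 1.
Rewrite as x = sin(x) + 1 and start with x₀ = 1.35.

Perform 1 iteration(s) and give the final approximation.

Equation: x = sin(x) + 1
Fixed-point form: x = sin(x) + 1
x₀ = 1.35

x_1 = g(1.350000) = 1.975723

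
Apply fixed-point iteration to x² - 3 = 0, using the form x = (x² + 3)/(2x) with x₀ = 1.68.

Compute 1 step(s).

Equation: x² - 3 = 0
Fixed-point form: x = (x² + 3)/(2x)
x₀ = 1.68

x_1 = g(1.680000) = 1.732857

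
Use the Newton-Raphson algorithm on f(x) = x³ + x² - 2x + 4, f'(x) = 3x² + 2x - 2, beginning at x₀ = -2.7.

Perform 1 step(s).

f(x) = x³ + x² - 2x + 4
f'(x) = 3x² + 2x - 2
x₀ = -2.7

Newton-Raphson formula: x_{n+1} = x_n - f(x_n)/f'(x_n)

Iteration 1:
  f(-2.700000) = -2.993000
  f'(-2.700000) = 14.470000
  x_1 = -2.700000 - (-2.993000)/14.470000 = -2.493158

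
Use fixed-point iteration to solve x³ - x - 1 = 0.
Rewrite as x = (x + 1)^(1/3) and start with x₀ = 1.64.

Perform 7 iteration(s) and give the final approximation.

Equation: x³ - x - 1 = 0
Fixed-point form: x = (x + 1)^(1/3)
x₀ = 1.64

x_1 = g(1.640000) = 1.382085
x_2 = g(1.382085) = 1.335526
x_3 = g(1.335526) = 1.326768
x_4 = g(1.326768) = 1.325107
x_5 = g(1.325107) = 1.324792
x_6 = g(1.324792) = 1.324732
x_7 = g(1.324732) = 1.324721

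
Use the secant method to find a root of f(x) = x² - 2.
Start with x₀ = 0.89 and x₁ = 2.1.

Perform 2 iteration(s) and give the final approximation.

f(x) = x² - 2
x₀ = 0.89, x₁ = 2.1

Secant formula: x_{n+1} = x_n - f(x_n)(x_n - x_{n-1})/(f(x_n) - f(x_{n-1}))

Iteration 1:
  f(0.890000) = -1.207900
  f(2.100000) = 2.410000
  x_2 = 2.100000 - 2.410000×(2.100000 - 0.890000)/(2.410000 - (-1.207900))
       = 1.293980
Iteration 2:
  f(2.100000) = 2.410000
  f(1.293980) = -0.325616
  x_3 = 1.293980 - (-0.325616)×(1.293980 - 2.100000)/(-0.325616 - 2.410000)
       = 1.389919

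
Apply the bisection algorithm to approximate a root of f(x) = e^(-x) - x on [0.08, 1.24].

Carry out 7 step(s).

f(x) = e^(-x) - x
Initial interval: [0.08, 1.24]

Iteration 1:
  c_1 = (0.080000 + 1.240000)/2 = 0.660000
  f(c_1) = f(0.660000) = -0.143149
  f(a) × f(c) < 0, new interval: [0.080000, 0.660000]
Iteration 2:
  c_2 = (0.080000 + 0.660000)/2 = 0.370000
  f(c_2) = f(0.370000) = 0.320734
  f(a) × f(c) ≥ 0, new interval: [0.370000, 0.660000]
Iteration 3:
  c_3 = (0.370000 + 0.660000)/2 = 0.515000
  f(c_3) = f(0.515000) = 0.082501
  f(a) × f(c) ≥ 0, new interval: [0.515000, 0.660000]
Iteration 4:
  c_4 = (0.515000 + 0.660000)/2 = 0.587500
  f(c_4) = f(0.587500) = -0.031785
  f(a) × f(c) < 0, new interval: [0.515000, 0.587500]
Iteration 5:
  c_5 = (0.515000 + 0.587500)/2 = 0.551250
  f(c_5) = f(0.551250) = 0.024979
  f(a) × f(c) ≥ 0, new interval: [0.551250, 0.587500]
Iteration 6:
  c_6 = (0.551250 + 0.587500)/2 = 0.569375
  f(c_6) = f(0.569375) = -0.003496
  f(a) × f(c) < 0, new interval: [0.551250, 0.569375]
Iteration 7:
  c_7 = (0.551250 + 0.569375)/2 = 0.560312
  f(c_7) = f(0.560312) = 0.010718
  f(a) × f(c) ≥ 0, new interval: [0.560312, 0.569375]

After 7 iteration(s), the approximation is c_7 = 0.560312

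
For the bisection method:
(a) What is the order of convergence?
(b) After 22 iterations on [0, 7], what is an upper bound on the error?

(a) Bisection has linear (order 1) convergence; the error is halved each step.

(b) Error bound = (b-a)/2^n = (7 - 0)/2^{22}
    = 7/2^{22}

(a) 1 (linear); (b) error ≤ 1.67e-06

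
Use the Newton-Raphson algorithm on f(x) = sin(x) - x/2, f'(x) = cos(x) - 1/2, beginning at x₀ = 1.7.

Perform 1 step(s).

f(x) = sin(x) - x/2
f'(x) = cos(x) - 1/2
x₀ = 1.7

Newton-Raphson formula: x_{n+1} = x_n - f(x_n)/f'(x_n)

Iteration 1:
  f(1.700000) = 0.141665
  f'(1.700000) = -0.628844
  x_1 = 1.700000 - 0.141665/(-0.628844) = 1.925278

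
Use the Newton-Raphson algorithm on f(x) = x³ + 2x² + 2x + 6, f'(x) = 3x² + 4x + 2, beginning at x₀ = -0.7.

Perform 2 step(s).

f(x) = x³ + 2x² + 2x + 6
f'(x) = 3x² + 4x + 2
x₀ = -0.7

Newton-Raphson formula: x_{n+1} = x_n - f(x_n)/f'(x_n)

Iteration 1:
  f(-0.700000) = 5.237000
  f'(-0.700000) = 0.670000
  x_1 = -0.700000 - 5.237000/0.670000 = -8.516418
Iteration 2:
  f(-8.516418) = -483.664548
  f'(-8.516418) = 185.522450
  x_2 = -8.516418 - (-483.664548)/185.522450 = -5.909377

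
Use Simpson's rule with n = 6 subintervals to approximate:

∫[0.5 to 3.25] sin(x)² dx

f(x) = sin(x)²
a = 0.5, b = 3.25, n = 6
h = (b - a)/n = 0.458333

Simpson's rule: (h/3)[f(x₀) + 4f(x₁) + 2f(x₂) + ... + f(xₙ)]

x_0 = 0.5000, f(x_0) = 0.229849, coefficient = 1
x_1 = 0.9583, f(x_1) = 0.669508, coefficient = 4
x_2 = 1.4167, f(x_2) = 0.976432, coefficient = 2
x_3 = 1.8750, f(x_3) = 0.910280, coefficient = 4
x_4 = 2.3333, f(x_4) = 0.522853, coefficient = 2
x_5 = 2.7917, f(x_5) = 0.117531, coefficient = 4
x_6 = 3.2500, f(x_6) = 0.011706, coefficient = 1

I ≈ (0.458333/3) × 10.029399 = 1.532269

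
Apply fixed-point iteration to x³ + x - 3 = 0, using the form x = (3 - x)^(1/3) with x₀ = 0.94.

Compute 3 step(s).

Equation: x³ + x - 3 = 0
Fixed-point form: x = (3 - x)^(1/3)
x₀ = 0.94

x_1 = g(0.940000) = 1.272396
x_2 = g(1.272396) = 1.199908
x_3 = g(1.199908) = 1.216461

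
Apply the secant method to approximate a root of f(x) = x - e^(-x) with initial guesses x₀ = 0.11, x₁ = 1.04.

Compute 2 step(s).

f(x) = x - e^(-x)
x₀ = 0.11, x₁ = 1.04

Secant formula: x_{n+1} = x_n - f(x_n)(x_n - x_{n-1})/(f(x_n) - f(x_{n-1}))

Iteration 1:
  f(0.110000) = -0.785834
  f(1.040000) = 0.686545
  x_2 = 1.040000 - 0.686545×(1.040000 - 0.110000)/(0.686545 - (-0.785834))
       = 0.606357
Iteration 2:
  f(1.040000) = 0.686545
  f(0.606357) = 0.061023
  x_3 = 0.606357 - 0.061023×(0.606357 - 1.040000)/(0.061023 - 0.686545)
       = 0.564053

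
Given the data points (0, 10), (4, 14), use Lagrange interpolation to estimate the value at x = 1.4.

Lagrange interpolation formula:
P(x) = Σ yᵢ × Lᵢ(x)
where Lᵢ(x) = Π_{j≠i} (x - xⱼ)/(xᵢ - xⱼ)

L_0(1.4) = (1.4 - 4)/(0 - 4) = 0.650000
L_1(1.4) = (1.4 - 0)/(4 - 0) = 0.350000

P(1.4) = 10×L_0(1.4) + 14×L_1(1.4)
P(1.4) = 11.400000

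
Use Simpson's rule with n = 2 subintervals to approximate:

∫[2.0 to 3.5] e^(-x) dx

f(x) = e^(-x)
a = 2.0, b = 3.5, n = 2
h = (b - a)/n = 0.750000

Simpson's rule: (h/3)[f(x₀) + 4f(x₁) + 2f(x₂) + ... + f(xₙ)]

x_0 = 2.0000, f(x_0) = 0.135335, coefficient = 1
x_1 = 2.7500, f(x_1) = 0.063928, coefficient = 4
x_2 = 3.5000, f(x_2) = 0.030197, coefficient = 1

I ≈ (0.750000/3) × 0.421244 = 0.105311
Exact value: 0.105138
Error: 0.000173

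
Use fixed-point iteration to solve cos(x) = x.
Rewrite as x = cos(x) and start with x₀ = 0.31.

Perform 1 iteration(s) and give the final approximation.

Equation: cos(x) = x
Fixed-point form: x = cos(x)
x₀ = 0.31

x_1 = g(0.310000) = 0.952334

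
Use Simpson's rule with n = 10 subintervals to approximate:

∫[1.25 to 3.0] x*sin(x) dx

f(x) = x*sin(x)
a = 1.25, b = 3.0, n = 10
h = (b - a)/n = 0.175000

Simpson's rule: (h/3)[f(x₀) + 4f(x₁) + 2f(x₂) + ... + f(xₙ)]

x_0 = 1.2500, f(x_0) = 1.186231, coefficient = 1
x_1 = 1.4250, f(x_1) = 1.409882, coefficient = 4
x_2 = 1.6000, f(x_2) = 1.599318, coefficient = 2
x_3 = 1.7750, f(x_3) = 1.738120, coefficient = 4
x_4 = 1.9500, f(x_4) = 1.811471, coefficient = 2
x_5 = 2.1250, f(x_5) = 1.806930, coefficient = 4
x_6 = 2.3000, f(x_6) = 1.715122, coefficient = 2
x_7 = 2.4750, f(x_7) = 1.530321, coefficient = 4
x_8 = 2.6500, f(x_8) = 1.250881, coefficient = 2
x_9 = 2.8250, f(x_9) = 0.879508, coefficient = 4
x_10 = 3.0000, f(x_10) = 0.423360, coefficient = 1

I ≈ (0.175000/3) × 43.822219 = 2.556296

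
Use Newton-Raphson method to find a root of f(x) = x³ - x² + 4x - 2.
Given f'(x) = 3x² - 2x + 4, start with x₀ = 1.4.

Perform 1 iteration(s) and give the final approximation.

f(x) = x³ - x² + 4x - 2
f'(x) = 3x² - 2x + 4
x₀ = 1.4

Newton-Raphson formula: x_{n+1} = x_n - f(x_n)/f'(x_n)

Iteration 1:
  f(1.400000) = 4.384000
  f'(1.400000) = 7.080000
  x_1 = 1.400000 - 4.384000/7.080000 = 0.780791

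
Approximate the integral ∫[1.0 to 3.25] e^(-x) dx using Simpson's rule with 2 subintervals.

f(x) = e^(-x)
a = 1.0, b = 3.25, n = 2
h = (b - a)/n = 1.125000

Simpson's rule: (h/3)[f(x₀) + 4f(x₁) + 2f(x₂) + ... + f(xₙ)]

x_0 = 1.0000, f(x_0) = 0.367879, coefficient = 1
x_1 = 2.1250, f(x_1) = 0.119433, coefficient = 4
x_2 = 3.2500, f(x_2) = 0.038774, coefficient = 1

I ≈ (1.125000/3) × 0.884386 = 0.331645
Exact value: 0.329105
Error: 0.002539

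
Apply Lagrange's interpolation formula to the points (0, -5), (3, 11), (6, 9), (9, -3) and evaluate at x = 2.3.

Lagrange interpolation formula:
P(x) = Σ yᵢ × Lᵢ(x)
where Lᵢ(x) = Π_{j≠i} (x - xⱼ)/(xᵢ - xⱼ)

L_0(2.3) = (2.3 - 3)/(0 - 3) × (2.3 - 6)/(0 - 6) × (2.3 - 9)/(0 - 9) = 0.107117
L_1(2.3) = (2.3 - 0)/(3 - 0) × (2.3 - 6)/(3 - 6) × (2.3 - 9)/(3 - 9) = 1.055870
L_2(2.3) = (2.3 - 0)/(6 - 0) × (2.3 - 3)/(6 - 3) × (2.3 - 9)/(6 - 9) = -0.199759
L_3(2.3) = (2.3 - 0)/(9 - 0) × (2.3 - 3)/(9 - 3) × (2.3 - 6)/(9 - 6) = 0.036772

P(2.3) = (-5)×L_0(2.3) + 11×L_1(2.3) + 9×L_2(2.3) + (-3)×L_3(2.3)
P(2.3) = 9.170840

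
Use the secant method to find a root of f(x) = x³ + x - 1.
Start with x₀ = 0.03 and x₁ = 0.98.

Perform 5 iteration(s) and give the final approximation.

f(x) = x³ + x - 1
x₀ = 0.03, x₁ = 0.98

Secant formula: x_{n+1} = x_n - f(x_n)(x_n - x_{n-1})/(f(x_n) - f(x_{n-1}))

Iteration 1:
  f(0.030000) = -0.969973
  f(0.980000) = 0.921192
  x_2 = 0.980000 - 0.921192×(0.980000 - 0.030000)/(0.921192 - (-0.969973))
       = 0.517252
Iteration 2:
  f(0.980000) = 0.921192
  f(0.517252) = -0.344357
  x_3 = 0.517252 - (-0.344357)×(0.517252 - 0.980000)/(-0.344357 - 0.921192)
       = 0.643166
Iteration 3:
  f(0.517252) = -0.344357
  f(0.643166) = -0.090780
  x_4 = 0.643166 - (-0.090780)×(0.643166 - 0.517252)/(-0.090780 - (-0.344357))
       = 0.688243
Iteration 4:
  f(0.643166) = -0.090780
  f(0.688243) = 0.014249
  x_5 = 0.688243 - 0.014249×(0.688243 - 0.643166)/(0.014249 - (-0.090780))
       = 0.682128
Iteration 5:
  f(0.688243) = 0.014249
  f(0.682128) = -0.000480
  x_6 = 0.682128 - (-0.000480)×(0.682128 - 0.688243)/(-0.000480 - 0.014249)
       = 0.682327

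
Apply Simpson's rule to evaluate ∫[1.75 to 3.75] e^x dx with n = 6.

f(x) = e^x
a = 1.75, b = 3.75, n = 6
h = (b - a)/n = 0.333333

Simpson's rule: (h/3)[f(x₀) + 4f(x₁) + 2f(x₂) + ... + f(xₙ)]

x_0 = 1.7500, f(x_0) = 5.754603, coefficient = 1
x_1 = 2.0833, f(x_1) = 8.031195, coefficient = 4
x_2 = 2.4167, f(x_2) = 11.208436, coefficient = 2
x_3 = 2.7500, f(x_3) = 15.642632, coefficient = 4
x_4 = 3.0833, f(x_4) = 21.831051, coefficient = 2
x_5 = 3.4167, f(x_5) = 30.467687, coefficient = 4
x_6 = 3.7500, f(x_6) = 42.521082, coefficient = 1

I ≈ (0.333333/3) × 330.920713 = 36.768968
Exact value: 36.766479
Error: 0.002489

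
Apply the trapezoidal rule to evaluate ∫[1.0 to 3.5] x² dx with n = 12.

f(x) = x²
a = 1.0, b = 3.5, n = 12
h = (b - a)/n = 0.208333

Trapezoidal rule: (h/2)[f(x₀) + 2f(x₁) + 2f(x₂) + ... + f(xₙ)]

x_0 = 1.0000, f(x_0) = 1.000000, coefficient = 1
x_1 = 1.2083, f(x_1) = 1.460069, coefficient = 2
x_2 = 1.4167, f(x_2) = 2.006944, coefficient = 2
x_3 = 1.6250, f(x_3) = 2.640625, coefficient = 2
x_4 = 1.8333, f(x_4) = 3.361111, coefficient = 2
x_5 = 2.0417, f(x_5) = 4.168403, coefficient = 2
x_6 = 2.2500, f(x_6) = 5.062500, coefficient = 2
x_7 = 2.4583, f(x_7) = 6.043403, coefficient = 2
x_8 = 2.6667, f(x_8) = 7.111111, coefficient = 2
x_9 = 2.8750, f(x_9) = 8.265625, coefficient = 2
x_10 = 3.0833, f(x_10) = 9.506944, coefficient = 2
x_11 = 3.2917, f(x_11) = 10.835069, coefficient = 2
x_12 = 3.5000, f(x_12) = 12.250000, coefficient = 1

I ≈ (0.208333/2) × 134.173611 = 13.976418
Exact value: 13.958333
Error: 0.018084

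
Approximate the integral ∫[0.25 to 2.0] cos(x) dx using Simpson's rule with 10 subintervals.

f(x) = cos(x)
a = 0.25, b = 2.0, n = 10
h = (b - a)/n = 0.175000

Simpson's rule: (h/3)[f(x₀) + 4f(x₁) + 2f(x₂) + ... + f(xₙ)]

x_0 = 0.2500, f(x_0) = 0.968912, coefficient = 1
x_1 = 0.4250, f(x_1) = 0.911039, coefficient = 4
x_2 = 0.6000, f(x_2) = 0.825336, coefficient = 2
x_3 = 0.7750, f(x_3) = 0.714421, coefficient = 4
x_4 = 0.9500, f(x_4) = 0.581683, coefficient = 2
x_5 = 1.1250, f(x_5) = 0.431177, coefficient = 4
x_6 = 1.3000, f(x_6) = 0.267499, coefficient = 2
x_7 = 1.4750, f(x_7) = 0.095650, coefficient = 4
x_8 = 1.6500, f(x_8) = -0.079121, coefficient = 2
x_9 = 1.8250, f(x_9) = -0.251475, coefficient = 4
x_10 = 2.0000, f(x_10) = -0.416147, coefficient = 1

I ≈ (0.175000/3) × 11.346804 = 0.661897
Exact value: 0.661893
Error: 0.000003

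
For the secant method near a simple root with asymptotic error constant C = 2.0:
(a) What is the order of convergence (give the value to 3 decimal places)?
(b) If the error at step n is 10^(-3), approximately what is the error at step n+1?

(a) Secant method has superlinear convergence with order φ = (1+√5)/2 ≈ 1.618.
    This means |e_{n+1}| ≈ C|e_n|^1.618.

(b) With |e_n| = 10^(-3) and C = 2.0:
    |e_{n+1}| ≈ 2.0 × (10^(-3))^1.618 = 2.0 × 10^(-4.85)

(a) ≈ 1.618 (golden ratio); (b) |e_{n+1}| ≈ 2.799e-05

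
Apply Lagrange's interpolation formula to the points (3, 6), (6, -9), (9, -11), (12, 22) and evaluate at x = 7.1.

Lagrange interpolation formula:
P(x) = Σ yᵢ × Lᵢ(x)
where Lᵢ(x) = Π_{j≠i} (x - xⱼ)/(xᵢ - xⱼ)

L_0(7.1) = (7.1 - 6)/(3 - 6) × (7.1 - 9)/(3 - 9) × (7.1 - 12)/(3 - 12) = -0.063216
L_1(7.1) = (7.1 - 3)/(6 - 3) × (7.1 - 9)/(6 - 9) × (7.1 - 12)/(6 - 12) = 0.706870
L_2(7.1) = (7.1 - 3)/(9 - 3) × (7.1 - 6)/(9 - 6) × (7.1 - 12)/(9 - 12) = 0.409241
L_3(7.1) = (7.1 - 3)/(12 - 3) × (7.1 - 6)/(12 - 6) × (7.1 - 9)/(12 - 9) = -0.052895

P(7.1) = 6×L_0(7.1) + (-9)×L_1(7.1) + (-11)×L_2(7.1) + 22×L_3(7.1)
P(7.1) = -12.406469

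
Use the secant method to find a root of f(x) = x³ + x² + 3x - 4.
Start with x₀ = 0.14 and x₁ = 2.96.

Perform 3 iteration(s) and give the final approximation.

f(x) = x³ + x² + 3x - 4
x₀ = 0.14, x₁ = 2.96

Secant formula: x_{n+1} = x_n - f(x_n)(x_n - x_{n-1})/(f(x_n) - f(x_{n-1}))

Iteration 1:
  f(0.140000) = -3.557656
  f(2.960000) = 39.575936
  x_2 = 2.960000 - 39.575936×(2.960000 - 0.140000)/(39.575936 - (-3.557656))
       = 0.372593
Iteration 2:
  f(2.960000) = 39.575936
  f(0.372593) = -2.691668
  x_3 = 0.372593 - (-2.691668)×(0.372593 - 2.960000)/(-2.691668 - 39.575936)
       = 0.537364
Iteration 3:
  f(0.372593) = -2.691668
  f(0.537364) = -1.943981
  x_4 = 0.537364 - (-1.943981)×(0.537364 - 0.372593)/(-1.943981 - (-2.691668))
       = 0.965764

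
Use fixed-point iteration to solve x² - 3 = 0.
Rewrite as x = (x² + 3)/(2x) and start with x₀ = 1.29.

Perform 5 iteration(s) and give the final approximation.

Equation: x² - 3 = 0
Fixed-point form: x = (x² + 3)/(2x)
x₀ = 1.29

x_1 = g(1.290000) = 1.807791
x_2 = g(1.807791) = 1.733637
x_3 = g(1.733637) = 1.732052
x_4 = g(1.732052) = 1.732051
x_5 = g(1.732051) = 1.732051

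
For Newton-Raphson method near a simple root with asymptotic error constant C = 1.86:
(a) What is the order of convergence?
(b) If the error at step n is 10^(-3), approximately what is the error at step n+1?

(a) Newton-Raphson has quadratic (order 2) convergence near simple roots.
    This means |e_{n+1}| ≈ C|e_n|².

(b) With |e_n| = 10^(-3) and C = 1.86:
    |e_{n+1}| ≈ 1.86 × (10^(-3))² = 1.86 × 10^(-6)

(a) 2 (quadratic); (b) |e_{n+1}| ≈ 1.860e-06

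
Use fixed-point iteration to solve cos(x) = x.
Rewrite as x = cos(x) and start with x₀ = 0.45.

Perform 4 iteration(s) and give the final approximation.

Equation: cos(x) = x
Fixed-point form: x = cos(x)
x₀ = 0.45

x_1 = g(0.450000) = 0.900447
x_2 = g(0.900447) = 0.621260
x_3 = g(0.621260) = 0.813146
x_4 = g(0.813146) = 0.687216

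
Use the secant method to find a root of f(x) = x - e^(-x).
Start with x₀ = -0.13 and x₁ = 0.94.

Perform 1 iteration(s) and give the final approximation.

f(x) = x - e^(-x)
x₀ = -0.13, x₁ = 0.94

Secant formula: x_{n+1} = x_n - f(x_n)(x_n - x_{n-1})/(f(x_n) - f(x_{n-1}))

Iteration 1:
  f(-0.130000) = -1.268828
  f(0.940000) = 0.549372
  x_2 = 0.940000 - 0.549372×(0.940000 - (-0.130000))/(0.549372 - (-1.268828))
       = 0.616698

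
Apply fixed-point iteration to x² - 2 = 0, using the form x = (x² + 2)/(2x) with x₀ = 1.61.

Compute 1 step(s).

Equation: x² - 2 = 0
Fixed-point form: x = (x² + 2)/(2x)
x₀ = 1.61

x_1 = g(1.610000) = 1.426118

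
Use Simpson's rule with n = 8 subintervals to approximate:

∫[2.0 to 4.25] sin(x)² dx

f(x) = sin(x)²
a = 2.0, b = 4.25, n = 8
h = (b - a)/n = 0.281250

Simpson's rule: (h/3)[f(x₀) + 4f(x₁) + 2f(x₂) + ... + f(xₙ)]

x_0 = 2.0000, f(x_0) = 0.826822, coefficient = 1
x_1 = 2.2812, f(x_1) = 0.574664, coefficient = 4
x_2 = 2.5625, f(x_2) = 0.299499, coefficient = 2
x_3 = 2.8438, f(x_3) = 0.086118, coefficient = 4
x_4 = 3.1250, f(x_4) = 0.000275, coefficient = 2
x_5 = 3.4062, f(x_5) = 0.068423, coefficient = 4
x_6 = 3.6875, f(x_6) = 0.269562, coefficient = 2
x_7 = 3.9688, f(x_7) = 0.541711, coefficient = 4
x_8 = 4.2500, f(x_8) = 0.801006, coefficient = 1

I ≈ (0.281250/3) × 7.850164 = 0.735953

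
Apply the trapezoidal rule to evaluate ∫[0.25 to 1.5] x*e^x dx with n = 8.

f(x) = x*e^x
a = 0.25, b = 1.5, n = 8
h = (b - a)/n = 0.156250

Trapezoidal rule: (h/2)[f(x₀) + 2f(x₁) + 2f(x₂) + ... + f(xₙ)]

x_0 = 0.2500, f(x_0) = 0.321006, coefficient = 1
x_1 = 0.4062, f(x_1) = 0.609853, coefficient = 2
x_2 = 0.5625, f(x_2) = 0.987218, coefficient = 2
x_3 = 0.7188, f(x_3) = 1.474779, coefficient = 2
x_4 = 0.8750, f(x_4) = 2.099016, coefficient = 2
x_5 = 1.0312, f(x_5) = 2.892212, coefficient = 2
x_6 = 1.1875, f(x_6) = 3.893663, coefficient = 2
x_7 = 1.3438, f(x_7) = 5.151120, coefficient = 2
x_8 = 1.5000, f(x_8) = 6.722534, coefficient = 1

I ≈ (0.156250/2) × 41.259264 = 3.223380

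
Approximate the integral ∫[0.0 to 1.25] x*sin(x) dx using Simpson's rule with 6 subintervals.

f(x) = x*sin(x)
a = 0.0, b = 1.25, n = 6
h = (b - a)/n = 0.208333

Simpson's rule: (h/3)[f(x₀) + 4f(x₁) + 2f(x₂) + ... + f(xₙ)]

x_0 = 0.0000, f(x_0) = 0.000000, coefficient = 1
x_1 = 0.2083, f(x_1) = 0.043089, coefficient = 4
x_2 = 0.4167, f(x_2) = 0.168631, coefficient = 2
x_3 = 0.6250, f(x_3) = 0.365686, coefficient = 4
x_4 = 0.8333, f(x_4) = 0.616814, coefficient = 2
x_5 = 1.0417, f(x_5) = 0.899215, coefficient = 4
x_6 = 1.2500, f(x_6) = 1.186231, coefficient = 1

I ≈ (0.208333/3) × 7.989084 = 0.554797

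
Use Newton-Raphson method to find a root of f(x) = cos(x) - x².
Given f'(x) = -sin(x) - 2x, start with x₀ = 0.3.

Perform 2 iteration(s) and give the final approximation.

f(x) = cos(x) - x²
f'(x) = -sin(x) - 2x
x₀ = 0.3

Newton-Raphson formula: x_{n+1} = x_n - f(x_n)/f'(x_n)

Iteration 1:
  f(0.300000) = 0.865336
  f'(0.300000) = -0.895520
  x_1 = 0.300000 - 0.865336/(-0.895520) = 1.266295
Iteration 2:
  f(1.266295) = -1.303685
  f'(1.266295) = -3.486586
  x_2 = 1.266295 - (-1.303685)/(-3.486586) = 0.892380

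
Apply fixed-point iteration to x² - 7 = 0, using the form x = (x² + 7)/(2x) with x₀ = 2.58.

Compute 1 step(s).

Equation: x² - 7 = 0
Fixed-point form: x = (x² + 7)/(2x)
x₀ = 2.58

x_1 = g(2.580000) = 2.646589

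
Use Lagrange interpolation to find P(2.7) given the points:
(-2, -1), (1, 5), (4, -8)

Lagrange interpolation formula:
P(x) = Σ yᵢ × Lᵢ(x)
where Lᵢ(x) = Π_{j≠i} (x - xⱼ)/(xᵢ - xⱼ)

L_0(2.7) = (2.7 - 1)/(-2 - 1) × (2.7 - 4)/(-2 - 4) = -0.122778
L_1(2.7) = (2.7 - (-2))/(1 - (-2)) × (2.7 - 4)/(1 - 4) = 0.678889
L_2(2.7) = (2.7 - (-2))/(4 - (-2)) × (2.7 - 1)/(4 - 1) = 0.443889

P(2.7) = (-1)×L_0(2.7) + 5×L_1(2.7) + (-8)×L_2(2.7)
P(2.7) = -0.033889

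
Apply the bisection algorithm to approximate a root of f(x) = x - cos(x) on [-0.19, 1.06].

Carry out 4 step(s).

f(x) = x - cos(x)
Initial interval: [-0.19, 1.06]

Iteration 1:
  c_1 = (-0.190000 + 1.060000)/2 = 0.435000
  f(c_1) = f(0.435000) = -0.471870
  f(a) × f(c) ≥ 0, new interval: [0.435000, 1.060000]
Iteration 2:
  c_2 = (0.435000 + 1.060000)/2 = 0.747500
  f(c_2) = f(0.747500) = 0.014109
  f(a) × f(c) < 0, new interval: [0.435000, 0.747500]
Iteration 3:
  c_3 = (0.435000 + 0.747500)/2 = 0.591250
  f(c_3) = f(0.591250) = -0.238995
  f(a) × f(c) ≥ 0, new interval: [0.591250, 0.747500]
Iteration 4:
  c_4 = (0.591250 + 0.747500)/2 = 0.669375
  f(c_4) = f(0.669375) = -0.114835
  f(a) × f(c) ≥ 0, new interval: [0.669375, 0.747500]

After 4 iteration(s), the approximation is c_4 = 0.669375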